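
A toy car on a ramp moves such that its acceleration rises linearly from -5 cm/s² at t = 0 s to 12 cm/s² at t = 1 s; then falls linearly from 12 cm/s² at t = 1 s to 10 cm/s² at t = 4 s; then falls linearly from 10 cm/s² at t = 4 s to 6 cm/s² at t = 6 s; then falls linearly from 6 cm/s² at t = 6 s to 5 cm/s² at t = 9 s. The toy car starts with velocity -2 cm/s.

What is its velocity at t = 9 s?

Δv equals the area under the a-t graph; then v = v₀ + Δv.
0–1 s: ½(-5 + 12)(1) = 3.5 cm/s
1–4 s: ½(12 + 10)(3) = 33 cm/s
4–6 s: ½(10 + 6)(2) = 16 cm/s
6–9 s: ½(6 + 5)(3) = 16.5 cm/s
Δv = 69 cm/s, so v(9) = -2 + (69) = 67 cm/s.

67 cm/s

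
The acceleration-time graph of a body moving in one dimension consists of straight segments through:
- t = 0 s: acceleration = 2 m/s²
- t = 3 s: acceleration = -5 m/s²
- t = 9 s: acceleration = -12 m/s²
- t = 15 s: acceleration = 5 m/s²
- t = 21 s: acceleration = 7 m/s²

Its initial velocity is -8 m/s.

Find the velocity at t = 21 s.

Δv equals the area under the a-t graph; then v = v₀ + Δv.
0–3 s: ½(2 + -5)(3) = -4.5 m/s
3–9 s: ½(-5 + -12)(6) = -51 m/s
9–15 s: ½(-12 + 5)(6) = -21 m/s
15–21 s: ½(5 + 7)(6) = 36 m/s
Δv = -40.5 m/s, so v(21) = -8 + (-40.5) = -48.5 m/s.

-48.5 m/s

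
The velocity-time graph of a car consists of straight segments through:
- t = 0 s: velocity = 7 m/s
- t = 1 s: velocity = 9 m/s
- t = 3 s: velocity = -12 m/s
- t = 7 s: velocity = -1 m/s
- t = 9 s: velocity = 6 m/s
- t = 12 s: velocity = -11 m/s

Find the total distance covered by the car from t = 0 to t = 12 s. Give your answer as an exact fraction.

Total distance travelled is ∫|v| dt — sum the magnitudes of each area piece.
0–1 s: |½(7 + 9)(1)| = 8 m
1–3 s: v = 0 at t = 13/7 s; triangle areas 27/7 + 48/7 = 75/7 m
3–7 s: |½(-12 + -1)(4)| = 26 m
7–9 s: v = 0 at t = 51/7 s; triangle areas 1/7 + 36/7 = 37/7 m
9–12 s: v = 0 at t = 171/17 s; triangle areas 54/17 + 363/34 = 471/34 m
Total distance = 2171/34 m

2171/34 m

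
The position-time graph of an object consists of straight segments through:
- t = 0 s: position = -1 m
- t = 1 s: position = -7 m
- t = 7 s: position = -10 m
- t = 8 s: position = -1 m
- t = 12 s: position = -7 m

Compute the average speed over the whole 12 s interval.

Average speed = (total path length)/(elapsed time); on a piecewise-linear x-t graph the path length is Σ|Δx|.
0–1 s: |Δx| = |-7 − -1| = 6 m
1–7 s: |Δx| = |-10 − -7| = 3 m
7–8 s: |Δx| = |-1 − -10| = 9 m
8–12 s: |Δx| = |-7 − -1| = 6 m
Total path = 24 m; average speed = 24/12 = 2 m/s.

2 m/s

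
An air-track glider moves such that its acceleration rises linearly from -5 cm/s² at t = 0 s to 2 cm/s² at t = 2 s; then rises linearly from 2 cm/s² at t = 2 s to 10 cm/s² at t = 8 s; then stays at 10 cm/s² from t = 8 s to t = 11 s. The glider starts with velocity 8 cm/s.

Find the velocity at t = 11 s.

Δv equals the area under the a-t graph; then v = v₀ + Δv.
0–2 s: ½(-5 + 2)(2) = -3 cm/s
2–8 s: ½(2 + 10)(6) = 36 cm/s
8–11 s: 10 × 3 = 30 cm/s
Δv = 63 cm/s, so v(11) = 8 + (63) = 71 cm/s.

71 cm/s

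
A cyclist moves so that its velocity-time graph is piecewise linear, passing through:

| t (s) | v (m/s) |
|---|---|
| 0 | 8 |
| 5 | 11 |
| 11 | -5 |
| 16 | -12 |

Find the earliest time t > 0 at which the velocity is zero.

t = 9.125 s

v changes sign on 5–11 s (from 11 to -5); the graph is linear there, so v = 0 at t = 5 + (-11)·(11 − 5)/(-5 − 11) = 9.125 s.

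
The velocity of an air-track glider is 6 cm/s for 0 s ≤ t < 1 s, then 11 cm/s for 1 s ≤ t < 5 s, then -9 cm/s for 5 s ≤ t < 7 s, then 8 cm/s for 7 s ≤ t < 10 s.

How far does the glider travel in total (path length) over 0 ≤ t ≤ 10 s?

92 cm

Distance (not displacement) is the total path length: add the absolute areas under v-t.
0–1 s: |6| × 1 = 6 cm
1–5 s: |11| × 4 = 44 cm
5–7 s: |-9| × 2 = 18 cm
7–10 s: |8| × 3 = 24 cm
Total distance = 92 cm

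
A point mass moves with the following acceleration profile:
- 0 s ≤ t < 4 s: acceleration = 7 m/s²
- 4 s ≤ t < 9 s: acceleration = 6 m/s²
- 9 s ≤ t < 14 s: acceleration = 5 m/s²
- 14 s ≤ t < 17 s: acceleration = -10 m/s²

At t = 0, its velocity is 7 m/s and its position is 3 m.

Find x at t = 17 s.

On each constant-a segment, Δv = aΔt and Δx = v₀Δt + ½aΔt²; chain segment to segment.
0–4 s: v starts 7 m/s; Δx = 7·4 + ½·7·4² = 84 m; v ends 35 m/s.
4–9 s: v starts 35 m/s; Δx = 35·5 + ½·6·5² = 250 m; v ends 65 m/s.
9–14 s: v starts 65 m/s; Δx = 65·5 + ½·5·5² = 387.5 m; v ends 90 m/s.
14–17 s: v starts 90 m/s; Δx = 90·3 + ½·-10·3² = 225 m; v ends 60 m/s.
x(17) = 3 + Σ Δx = 949.5 m.

949.5 m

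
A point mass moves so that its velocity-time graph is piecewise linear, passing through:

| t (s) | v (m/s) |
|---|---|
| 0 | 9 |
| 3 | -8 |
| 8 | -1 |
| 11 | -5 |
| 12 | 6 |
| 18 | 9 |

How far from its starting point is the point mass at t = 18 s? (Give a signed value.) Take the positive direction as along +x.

Displacement is the signed area under the v-t curve.
0–3 s: ½(9 + -8)(3) = 1.5 m
3–8 s: ½(-8 + -1)(5) = -22.5 m
8–11 s: ½(-1 + -5)(3) = -9 m
11–12 s: ½(-5 + 6)(1) = 0.5 m
12–18 s: ½(6 + 9)(6) = 45 m
Net displacement = 15.5 m

15.5 m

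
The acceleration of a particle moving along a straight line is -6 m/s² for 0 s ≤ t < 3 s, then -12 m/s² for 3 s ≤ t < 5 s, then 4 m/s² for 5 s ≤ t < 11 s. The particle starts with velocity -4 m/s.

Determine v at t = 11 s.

Δv equals the area under the a-t graph; then v = v₀ + Δv.
0–3 s: -6 × 3 = -18 m/s
3–5 s: -12 × 2 = -24 m/s
5–11 s: 4 × 6 = 24 m/s
Δv = -18 m/s, so v(11) = -4 + (-18) = -22 m/s.

-22 m/s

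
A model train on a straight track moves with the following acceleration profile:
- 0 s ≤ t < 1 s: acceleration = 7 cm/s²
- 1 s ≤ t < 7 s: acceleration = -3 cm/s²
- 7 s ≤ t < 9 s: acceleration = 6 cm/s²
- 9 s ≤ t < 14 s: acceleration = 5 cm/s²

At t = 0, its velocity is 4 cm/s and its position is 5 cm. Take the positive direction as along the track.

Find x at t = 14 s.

110 cm

On each constant-a segment, Δv = aΔt and Δx = v₀Δt + ½aΔt²; chain segment to segment.
0–1 s: v starts 4 cm/s; Δx = 4·1 + ½·7·1² = 7.5 cm; v ends 11 cm/s.
1–7 s: v starts 11 cm/s; Δx = 11·6 + ½·-3·6² = 12 cm; v ends -7 cm/s.
7–9 s: v starts -7 cm/s; Δx = -7·2 + ½·6·2² = -2 cm; v ends 5 cm/s.
9–14 s: v starts 5 cm/s; Δx = 5·5 + ½·5·5² = 87.5 cm; v ends 30 cm/s.
x(14) = 5 + Σ Δx = 110 cm.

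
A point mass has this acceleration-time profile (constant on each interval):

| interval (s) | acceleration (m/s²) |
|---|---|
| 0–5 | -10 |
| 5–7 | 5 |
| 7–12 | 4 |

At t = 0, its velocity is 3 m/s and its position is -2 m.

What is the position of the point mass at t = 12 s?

-331 m

On each constant-a segment, Δv = aΔt and Δx = v₀Δt + ½aΔt²; chain segment to segment.
0–5 s: v starts 3 m/s; Δx = 3·5 + ½·-10·5² = -110 m; v ends -47 m/s.
5–7 s: v starts -47 m/s; Δx = -47·2 + ½·5·2² = -84 m; v ends -37 m/s.
7–12 s: v starts -37 m/s; Δx = -37·5 + ½·4·5² = -135 m; v ends -17 m/s.
x(12) = -2 + Σ Δx = -331 m.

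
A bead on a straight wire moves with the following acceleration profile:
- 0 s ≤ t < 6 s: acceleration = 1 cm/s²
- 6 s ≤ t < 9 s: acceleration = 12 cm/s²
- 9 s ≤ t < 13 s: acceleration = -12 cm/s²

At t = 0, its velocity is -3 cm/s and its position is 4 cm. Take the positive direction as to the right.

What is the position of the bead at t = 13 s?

On each constant-a segment, Δv = aΔt and Δx = v₀Δt + ½aΔt²; chain segment to segment.
0–6 s: v starts -3 cm/s; Δx = -3·6 + ½·1·6² = 0 cm; v ends 3 cm/s.
6–9 s: v starts 3 cm/s; Δx = 3·3 + ½·12·3² = 63 cm; v ends 39 cm/s.
9–13 s: v starts 39 cm/s; Δx = 39·4 + ½·-12·4² = 60 cm; v ends -9 cm/s.
x(13) = 4 + Σ Δx = 127 cm.

127 cm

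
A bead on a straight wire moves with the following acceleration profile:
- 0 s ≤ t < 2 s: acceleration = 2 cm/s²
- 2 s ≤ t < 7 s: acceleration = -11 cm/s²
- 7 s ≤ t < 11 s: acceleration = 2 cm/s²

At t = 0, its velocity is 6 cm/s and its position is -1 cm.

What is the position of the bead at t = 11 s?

-236.5 cm

On each constant-a segment, Δv = aΔt and Δx = v₀Δt + ½aΔt²; chain segment to segment.
0–2 s: v starts 6 cm/s; Δx = 6·2 + ½·2·2² = 16 cm; v ends 10 cm/s.
2–7 s: v starts 10 cm/s; Δx = 10·5 + ½·-11·5² = -87.5 cm; v ends -45 cm/s.
7–11 s: v starts -45 cm/s; Δx = -45·4 + ½·2·4² = -164 cm; v ends -37 cm/s.
x(11) = -1 + Σ Δx = -236.5 cm.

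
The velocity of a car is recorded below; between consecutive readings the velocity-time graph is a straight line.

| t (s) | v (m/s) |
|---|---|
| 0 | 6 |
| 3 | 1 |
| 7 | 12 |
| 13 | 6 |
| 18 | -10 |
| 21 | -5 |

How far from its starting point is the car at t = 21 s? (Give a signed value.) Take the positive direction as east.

Displacement is the signed area under the v-t curve.
0–3 s: ½(6 + 1)(3) = 10.5 m
3–7 s: ½(1 + 12)(4) = 26 m
7–13 s: ½(12 + 6)(6) = 54 m
13–18 s: ½(6 + -10)(5) = -10 m
18–21 s: ½(-10 + -5)(3) = -22.5 m
Net displacement = 58 m

58 m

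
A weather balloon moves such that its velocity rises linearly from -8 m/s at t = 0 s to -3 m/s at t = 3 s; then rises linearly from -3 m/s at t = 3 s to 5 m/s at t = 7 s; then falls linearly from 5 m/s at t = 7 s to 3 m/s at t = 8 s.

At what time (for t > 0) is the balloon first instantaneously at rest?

t = 4.5 s

v changes sign on 3–7 s (from -3 to 5); the graph is linear there, so v = 0 at t = 3 + (3)·(7 − 3)/(5 − -3) = 4.5 s.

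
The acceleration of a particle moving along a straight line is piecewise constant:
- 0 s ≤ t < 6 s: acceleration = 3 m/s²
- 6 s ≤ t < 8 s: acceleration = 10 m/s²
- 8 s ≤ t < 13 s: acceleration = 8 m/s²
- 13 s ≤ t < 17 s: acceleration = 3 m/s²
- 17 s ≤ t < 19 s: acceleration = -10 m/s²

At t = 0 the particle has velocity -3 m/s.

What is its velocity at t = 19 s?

Δv equals the area under the a-t graph; then v = v₀ + Δv.
0–6 s: 3 × 6 = 18 m/s
6–8 s: 10 × 2 = 20 m/s
8–13 s: 8 × 5 = 40 m/s
13–17 s: 3 × 4 = 12 m/s
17–19 s: -10 × 2 = -20 m/s
Δv = 70 m/s, so v(19) = -3 + (70) = 67 m/s.

67 m/s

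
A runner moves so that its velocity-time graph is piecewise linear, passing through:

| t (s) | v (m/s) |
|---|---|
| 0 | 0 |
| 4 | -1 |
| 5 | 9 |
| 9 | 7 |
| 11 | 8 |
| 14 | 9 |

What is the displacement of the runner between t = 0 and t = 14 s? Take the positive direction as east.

74.5 m

Net displacement equals the area under the velocity-time graph (areas below the axis count negative).
0–4 s: ½(0 + -1)(4) = -2 m
4–5 s: ½(-1 + 9)(1) = 4 m
5–9 s: ½(9 + 7)(4) = 32 m
9–11 s: ½(7 + 8)(2) = 15 m
11–14 s: ½(8 + 9)(3) = 25.5 m
Net displacement = 74.5 m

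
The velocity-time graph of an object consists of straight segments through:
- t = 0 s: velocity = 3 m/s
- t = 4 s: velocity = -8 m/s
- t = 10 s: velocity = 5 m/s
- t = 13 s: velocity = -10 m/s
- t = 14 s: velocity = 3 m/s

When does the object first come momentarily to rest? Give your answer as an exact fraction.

v changes sign on 0–4 s (from 3 to -8); the graph is linear there, so v = 0 at t = 0 + (-3)·(4 − 0)/(-8 − 3) = 12/11 s.

t = 12/11 s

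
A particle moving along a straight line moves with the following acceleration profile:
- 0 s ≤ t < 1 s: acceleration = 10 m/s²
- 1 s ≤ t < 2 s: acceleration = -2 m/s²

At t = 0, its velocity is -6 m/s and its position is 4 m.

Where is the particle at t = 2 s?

6 m

On each constant-a segment, Δv = aΔt and Δx = v₀Δt + ½aΔt²; chain segment to segment.
0–1 s: v starts -6 m/s; Δx = -6·1 + ½·10·1² = -1 m; v ends 4 m/s.
1–2 s: v starts 4 m/s; Δx = 4·1 + ½·-2·1² = 3 m; v ends 2 m/s.
x(2) = 4 + Σ Δx = 6 m.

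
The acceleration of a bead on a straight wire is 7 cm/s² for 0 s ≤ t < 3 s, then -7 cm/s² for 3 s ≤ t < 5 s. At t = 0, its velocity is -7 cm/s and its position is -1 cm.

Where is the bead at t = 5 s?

On each constant-a segment, Δv = aΔt and Δx = v₀Δt + ½aΔt²; chain segment to segment.
0–3 s: v starts -7 cm/s; Δx = -7·3 + ½·7·3² = 10.5 cm; v ends 14 cm/s.
3–5 s: v starts 14 cm/s; Δx = 14·2 + ½·-7·2² = 14 cm; v ends 0 cm/s.
x(5) = -1 + Σ Δx = 23.5 cm.

23.5 cm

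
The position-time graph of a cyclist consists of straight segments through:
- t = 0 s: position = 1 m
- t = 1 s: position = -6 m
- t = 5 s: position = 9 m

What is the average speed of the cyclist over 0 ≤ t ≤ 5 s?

4.4 m/s

Average speed = (total path length)/(elapsed time); on a piecewise-linear x-t graph the path length is Σ|Δx|.
0–1 s: |Δx| = |-6 − 1| = 7 m
1–5 s: |Δx| = |9 − -6| = 15 m
Total path = 22 m; average speed = 22/5 = 4.4 m/s.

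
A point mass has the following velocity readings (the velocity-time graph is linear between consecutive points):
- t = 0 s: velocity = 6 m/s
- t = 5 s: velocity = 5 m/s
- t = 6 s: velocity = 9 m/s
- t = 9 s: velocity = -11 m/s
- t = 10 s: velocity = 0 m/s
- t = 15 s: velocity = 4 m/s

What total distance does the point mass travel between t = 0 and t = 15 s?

Distance (not displacement) is the total path length: add the absolute areas under v-t.
0–5 s: |½(6 + 5)(5)| = 27.5 m
5–6 s: |½(5 + 9)(1)| = 7 m
6–9 s: v = 0 at t = 7.35 s; triangle areas 6.075 + 9.075 = 15.15 m
9–10 s: |½(-11 + 0)(1)| = 5.5 m
10–15 s: |½(0 + 4)(5)| = 10 m
Total distance = 65.15 m

65.15 m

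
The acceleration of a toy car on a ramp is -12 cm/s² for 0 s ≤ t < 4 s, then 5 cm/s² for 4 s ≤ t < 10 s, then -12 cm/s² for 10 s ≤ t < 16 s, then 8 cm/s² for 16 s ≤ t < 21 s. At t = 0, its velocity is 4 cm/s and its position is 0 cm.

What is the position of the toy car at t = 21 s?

-884 cm

On each constant-a segment, Δv = aΔt and Δx = v₀Δt + ½aΔt²; chain segment to segment.
0–4 s: v starts 4 cm/s; Δx = 4·4 + ½·-12·4² = -80 cm; v ends -44 cm/s.
4–10 s: v starts -44 cm/s; Δx = -44·6 + ½·5·6² = -174 cm; v ends -14 cm/s.
10–16 s: v starts -14 cm/s; Δx = -14·6 + ½·-12·6² = -300 cm; v ends -86 cm/s.
16–21 s: v starts -86 cm/s; Δx = -86·5 + ½·8·5² = -330 cm; v ends -46 cm/s.
x(21) = 0 + Σ Δx = -884 cm.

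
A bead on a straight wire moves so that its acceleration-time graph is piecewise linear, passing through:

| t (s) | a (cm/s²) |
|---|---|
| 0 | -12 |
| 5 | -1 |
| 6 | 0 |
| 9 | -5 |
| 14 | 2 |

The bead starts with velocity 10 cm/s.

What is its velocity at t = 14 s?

-38 cm/s

Δv equals the area under the a-t graph; then v = v₀ + Δv.
0–5 s: ½(-12 + -1)(5) = -32.5 cm/s
5–6 s: ½(-1 + 0)(1) = -0.5 cm/s
6–9 s: ½(0 + -5)(3) = -7.5 cm/s
9–14 s: ½(-5 + 2)(5) = -7.5 cm/s
Δv = -48 cm/s, so v(14) = 10 + (-48) = -38 cm/s.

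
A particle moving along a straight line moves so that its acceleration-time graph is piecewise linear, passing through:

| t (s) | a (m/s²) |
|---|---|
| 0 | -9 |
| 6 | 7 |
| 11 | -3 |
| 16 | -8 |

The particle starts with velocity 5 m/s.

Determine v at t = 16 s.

-18.5 m/s

Δv equals the area under the a-t graph; then v = v₀ + Δv.
0–6 s: ½(-9 + 7)(6) = -6 m/s
6–11 s: ½(7 + -3)(5) = 10 m/s
11–16 s: ½(-3 + -8)(5) = -27.5 m/s
Δv = -23.5 m/s, so v(16) = 5 + (-23.5) = -18.5 m/s.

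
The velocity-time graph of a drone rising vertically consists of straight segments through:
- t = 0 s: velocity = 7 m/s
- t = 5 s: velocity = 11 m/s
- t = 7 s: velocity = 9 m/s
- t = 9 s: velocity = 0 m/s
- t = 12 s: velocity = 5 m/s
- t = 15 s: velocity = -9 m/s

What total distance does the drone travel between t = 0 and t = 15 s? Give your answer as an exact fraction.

Total distance travelled is ∫|v| dt — sum the magnitudes of each area piece.
0–5 s: |½(7 + 11)(5)| = 45 m
5–7 s: |½(11 + 9)(2)| = 20 m
7–9 s: |½(9 + 0)(2)| = 9 m
9–12 s: |½(0 + 5)(3)| = 7.5 m
12–15 s: v = 0 at t = 183/14 s; triangle areas 75/28 + 243/28 = 159/14 m
Total distance = 650/7 m

650/7 m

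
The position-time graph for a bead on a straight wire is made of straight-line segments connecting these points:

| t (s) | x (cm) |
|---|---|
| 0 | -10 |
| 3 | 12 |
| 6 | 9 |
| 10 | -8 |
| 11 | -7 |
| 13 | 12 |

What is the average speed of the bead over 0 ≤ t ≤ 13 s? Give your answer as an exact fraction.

62/13 cm/s

Average speed = (total path length)/(elapsed time); on a piecewise-linear x-t graph the path length is Σ|Δx|.
0–3 s: |Δx| = |12 − -10| = 22 cm
3–6 s: |Δx| = |9 − 12| = 3 cm
6–10 s: |Δx| = |-8 − 9| = 17 cm
10–11 s: |Δx| = |-7 − -8| = 1 cm
11–13 s: |Δx| = |12 − -7| = 19 cm
Total path = 62 cm; average speed = 62/13 = 62/13 cm/s.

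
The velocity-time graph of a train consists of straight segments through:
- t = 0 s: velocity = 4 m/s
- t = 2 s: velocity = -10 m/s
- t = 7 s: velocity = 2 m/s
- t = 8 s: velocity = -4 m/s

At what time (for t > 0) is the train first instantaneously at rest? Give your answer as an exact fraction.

v changes sign on 0–2 s (from 4 to -10); the graph is linear there, so v = 0 at t = 0 + (-4)·(2 − 0)/(-10 − 4) = 4/7 s.

t = 4/7 s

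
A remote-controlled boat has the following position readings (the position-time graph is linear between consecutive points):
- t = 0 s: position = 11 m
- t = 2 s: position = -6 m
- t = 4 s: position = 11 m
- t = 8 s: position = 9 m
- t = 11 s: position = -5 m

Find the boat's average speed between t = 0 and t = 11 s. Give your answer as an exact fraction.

Average speed = (total path length)/(elapsed time); on a piecewise-linear x-t graph the path length is Σ|Δx|.
0–2 s: |Δx| = |-6 − 11| = 17 m
2–4 s: |Δx| = |11 − -6| = 17 m
4–8 s: |Δx| = |9 − 11| = 2 m
8–11 s: |Δx| = |-5 − 9| = 14 m
Total path = 50 m; average speed = 50/11 = 50/11 m/s.

50/11 m/s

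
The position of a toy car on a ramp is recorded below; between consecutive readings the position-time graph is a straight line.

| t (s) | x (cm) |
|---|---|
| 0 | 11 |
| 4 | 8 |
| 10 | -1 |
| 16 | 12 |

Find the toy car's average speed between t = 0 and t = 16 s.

1.5625 cm/s

Average speed = (total path length)/(elapsed time); on a piecewise-linear x-t graph the path length is Σ|Δx|.
0–4 s: |Δx| = |8 − 11| = 3 cm
4–10 s: |Δx| = |-1 − 8| = 9 cm
10–16 s: |Δx| = |12 − -1| = 13 cm
Total path = 25 cm; average speed = 25/16 = 1.5625 cm/s.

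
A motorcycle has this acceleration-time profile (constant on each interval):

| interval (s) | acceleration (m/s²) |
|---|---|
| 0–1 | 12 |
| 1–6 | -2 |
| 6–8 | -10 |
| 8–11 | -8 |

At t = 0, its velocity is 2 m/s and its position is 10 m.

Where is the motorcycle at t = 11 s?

On each constant-a segment, Δv = aΔt and Δx = v₀Δt + ½aΔt²; chain segment to segment.
0–1 s: v starts 2 m/s; Δx = 2·1 + ½·12·1² = 8 m; v ends 14 m/s.
1–6 s: v starts 14 m/s; Δx = 14·5 + ½·-2·5² = 45 m; v ends 4 m/s.
6–8 s: v starts 4 m/s; Δx = 4·2 + ½·-10·2² = -12 m; v ends -16 m/s.
8–11 s: v starts -16 m/s; Δx = -16·3 + ½·-8·3² = -84 m; v ends -40 m/s.
x(11) = 10 + Σ Δx = -33 m.

-33 m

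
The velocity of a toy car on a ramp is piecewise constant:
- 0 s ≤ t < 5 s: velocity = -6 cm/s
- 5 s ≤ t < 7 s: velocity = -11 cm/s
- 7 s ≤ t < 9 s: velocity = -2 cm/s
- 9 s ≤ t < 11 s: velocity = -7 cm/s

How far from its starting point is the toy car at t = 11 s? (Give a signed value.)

-70 cm

Displacement is the signed area under the v-t curve.
0–5 s: -6 × 5 = -30 cm
5–7 s: -11 × 2 = -22 cm
7–9 s: -2 × 2 = -4 cm
9–11 s: -7 × 2 = -14 cm
Net displacement = -70 cm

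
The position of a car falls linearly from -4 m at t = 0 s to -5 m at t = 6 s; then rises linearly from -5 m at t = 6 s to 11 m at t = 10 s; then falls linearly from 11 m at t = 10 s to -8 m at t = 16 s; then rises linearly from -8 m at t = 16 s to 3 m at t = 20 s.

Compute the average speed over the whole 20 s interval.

Average speed = (total path length)/(elapsed time); on a piecewise-linear x-t graph the path length is Σ|Δx|.
0–6 s: |Δx| = |-5 − -4| = 1 m
6–10 s: |Δx| = |11 − -5| = 16 m
10–16 s: |Δx| = |-8 − 11| = 19 m
16–20 s: |Δx| = |3 − -8| = 11 m
Total path = 47 m; average speed = 47/20 = 2.35 m/s.

2.35 m/s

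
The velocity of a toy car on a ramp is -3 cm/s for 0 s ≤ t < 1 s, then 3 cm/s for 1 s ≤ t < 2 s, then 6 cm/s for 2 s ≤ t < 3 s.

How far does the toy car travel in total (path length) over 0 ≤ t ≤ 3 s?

12 cm

Total distance travelled is ∫|v| dt — sum the magnitudes of each area piece.
0–1 s: |-3| × 1 = 3 cm
1–2 s: |3| × 1 = 3 cm
2–3 s: |6| × 1 = 6 cm
Total distance = 12 cm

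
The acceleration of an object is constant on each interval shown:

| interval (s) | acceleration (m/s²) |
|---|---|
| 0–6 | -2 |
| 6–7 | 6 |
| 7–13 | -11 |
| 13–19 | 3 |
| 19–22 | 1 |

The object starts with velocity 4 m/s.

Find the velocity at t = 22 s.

Δv equals the area under the a-t graph; then v = v₀ + Δv.
0–6 s: -2 × 6 = -12 m/s
6–7 s: 6 × 1 = 6 m/s
7–13 s: -11 × 6 = -66 m/s
13–19 s: 3 × 6 = 18 m/s
19–22 s: 1 × 3 = 3 m/s
Δv = -51 m/s, so v(22) = 4 + (-51) = -47 m/s.

-47 m/s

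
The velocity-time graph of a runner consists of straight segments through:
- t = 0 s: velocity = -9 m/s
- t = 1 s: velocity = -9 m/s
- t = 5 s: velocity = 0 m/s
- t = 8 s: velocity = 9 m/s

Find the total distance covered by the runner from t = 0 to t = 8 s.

Distance (not displacement) is the total path length: add the absolute areas under v-t.
0–1 s: |-9| × 1 = 9 m
1–5 s: |½(-9 + 0)(4)| = 18 m
5–8 s: |½(0 + 9)(3)| = 13.5 m
Total distance = 40.5 m

40.5 m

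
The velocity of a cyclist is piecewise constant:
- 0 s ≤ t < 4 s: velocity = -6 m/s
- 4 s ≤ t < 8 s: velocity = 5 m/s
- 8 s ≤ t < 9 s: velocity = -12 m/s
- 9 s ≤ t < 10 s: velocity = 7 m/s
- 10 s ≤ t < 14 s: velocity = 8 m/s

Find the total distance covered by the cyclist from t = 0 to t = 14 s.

Total distance travelled is ∫|v| dt — sum the magnitudes of each area piece.
0–4 s: |-6| × 4 = 24 m
4–8 s: |5| × 4 = 20 m
8–9 s: |-12| × 1 = 12 m
9–10 s: |7| × 1 = 7 m
10–14 s: |8| × 4 = 32 m
Total distance = 95 m

95 m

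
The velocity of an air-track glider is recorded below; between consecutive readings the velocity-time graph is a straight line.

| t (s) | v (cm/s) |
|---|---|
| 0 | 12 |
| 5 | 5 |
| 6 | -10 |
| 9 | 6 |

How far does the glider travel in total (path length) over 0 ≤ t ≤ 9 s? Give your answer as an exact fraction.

Total distance travelled is ∫|v| dt — sum the magnitudes of each area piece.
0–5 s: |½(12 + 5)(5)| = 42.5 cm
5–6 s: v = 0 at t = 16/3 s; triangle areas 5/6 + 10/3 = 25/6 cm
6–9 s: v = 0 at t = 7.875 s; triangle areas 9.375 + 3.375 = 12.75 cm
Total distance = 713/12 cm

713/12 cm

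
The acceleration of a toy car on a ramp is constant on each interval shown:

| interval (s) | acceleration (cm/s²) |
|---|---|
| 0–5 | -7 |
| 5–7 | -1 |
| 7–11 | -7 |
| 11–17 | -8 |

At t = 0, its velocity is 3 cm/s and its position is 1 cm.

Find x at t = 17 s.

-845.5 cm

On each constant-a segment, Δv = aΔt and Δx = v₀Δt + ½aΔt²; chain segment to segment.
0–5 s: v starts 3 cm/s; Δx = 3·5 + ½·-7·5² = -72.5 cm; v ends -32 cm/s.
5–7 s: v starts -32 cm/s; Δx = -32·2 + ½·-1·2² = -66 cm; v ends -34 cm/s.
7–11 s: v starts -34 cm/s; Δx = -34·4 + ½·-7·4² = -192 cm; v ends -62 cm/s.
11–17 s: v starts -62 cm/s; Δx = -62·6 + ½·-8·6² = -516 cm; v ends -110 cm/s.
x(17) = 1 + Σ Δx = -845.5 cm.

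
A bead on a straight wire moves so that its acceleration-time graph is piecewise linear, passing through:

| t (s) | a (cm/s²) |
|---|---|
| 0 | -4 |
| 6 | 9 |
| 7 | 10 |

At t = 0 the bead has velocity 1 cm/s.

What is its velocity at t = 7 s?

25.5 cm/s

Δv equals the area under the a-t graph; then v = v₀ + Δv.
0–6 s: ½(-4 + 9)(6) = 15 cm/s
6–7 s: ½(9 + 10)(1) = 9.5 cm/s
Δv = 24.5 cm/s, so v(7) = 1 + (24.5) = 25.5 cm/s.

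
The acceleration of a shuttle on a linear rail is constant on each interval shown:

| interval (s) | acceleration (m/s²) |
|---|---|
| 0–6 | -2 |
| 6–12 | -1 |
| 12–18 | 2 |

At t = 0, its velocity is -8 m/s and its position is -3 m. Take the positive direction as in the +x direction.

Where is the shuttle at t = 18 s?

On each constant-a segment, Δv = aΔt and Δx = v₀Δt + ½aΔt²; chain segment to segment.
0–6 s: v starts -8 m/s; Δx = -8·6 + ½·-2·6² = -84 m; v ends -20 m/s.
6–12 s: v starts -20 m/s; Δx = -20·6 + ½·-1·6² = -138 m; v ends -26 m/s.
12–18 s: v starts -26 m/s; Δx = -26·6 + ½·2·6² = -120 m; v ends -14 m/s.
x(18) = -3 + Σ Δx = -345 m.

-345 m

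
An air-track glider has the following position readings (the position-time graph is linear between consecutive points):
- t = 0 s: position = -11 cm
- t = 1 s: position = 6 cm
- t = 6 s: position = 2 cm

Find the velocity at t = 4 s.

-0.8 cm/s

Velocity is the slope of the x-t graph on 1–6 s: (2 − 6)/(6 − 1) = -0.8 cm/s.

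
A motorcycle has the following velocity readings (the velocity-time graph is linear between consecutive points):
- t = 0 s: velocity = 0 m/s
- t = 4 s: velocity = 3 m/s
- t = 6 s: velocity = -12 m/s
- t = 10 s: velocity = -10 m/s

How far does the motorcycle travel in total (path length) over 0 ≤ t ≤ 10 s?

Total distance travelled is ∫|v| dt — sum the magnitudes of each area piece.
0–4 s: |½(0 + 3)(4)| = 6 m
4–6 s: v = 0 at t = 4.4 s; triangle areas 0.6 + 9.6 = 10.2 m
6–10 s: |½(-12 + -10)(4)| = 44 m
Total distance = 60.2 m

60.2 m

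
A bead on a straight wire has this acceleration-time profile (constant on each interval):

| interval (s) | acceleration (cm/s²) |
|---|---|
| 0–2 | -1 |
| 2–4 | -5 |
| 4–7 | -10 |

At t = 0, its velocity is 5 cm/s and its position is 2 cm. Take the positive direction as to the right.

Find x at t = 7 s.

-60 cm

On each constant-a segment, Δv = aΔt and Δx = v₀Δt + ½aΔt²; chain segment to segment.
0–2 s: v starts 5 cm/s; Δx = 5·2 + ½·-1·2² = 8 cm; v ends 3 cm/s.
2–4 s: v starts 3 cm/s; Δx = 3·2 + ½·-5·2² = -4 cm; v ends -7 cm/s.
4–7 s: v starts -7 cm/s; Δx = -7·3 + ½·-10·3² = -66 cm; v ends -37 cm/s.
x(7) = 2 + Σ Δx = -60 cm.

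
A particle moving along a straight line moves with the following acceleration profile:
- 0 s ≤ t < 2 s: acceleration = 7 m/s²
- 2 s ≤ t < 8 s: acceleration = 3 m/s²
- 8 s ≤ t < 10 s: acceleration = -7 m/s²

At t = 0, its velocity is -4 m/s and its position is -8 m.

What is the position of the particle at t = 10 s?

On each constant-a segment, Δv = aΔt and Δx = v₀Δt + ½aΔt²; chain segment to segment.
0–2 s: v starts -4 m/s; Δx = -4·2 + ½·7·2² = 6 m; v ends 10 m/s.
2–8 s: v starts 10 m/s; Δx = 10·6 + ½·3·6² = 114 m; v ends 28 m/s.
8–10 s: v starts 28 m/s; Δx = 28·2 + ½·-7·2² = 42 m; v ends 14 m/s.
x(10) = -8 + Σ Δx = 154 m.

154 m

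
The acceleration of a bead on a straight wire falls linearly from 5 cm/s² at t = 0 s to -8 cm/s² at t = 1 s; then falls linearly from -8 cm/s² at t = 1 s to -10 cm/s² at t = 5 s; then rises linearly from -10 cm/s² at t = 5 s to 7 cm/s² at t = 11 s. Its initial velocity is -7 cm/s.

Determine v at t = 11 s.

-53.5 cm/s

Δv equals the area under the a-t graph; then v = v₀ + Δv.
0–1 s: ½(5 + -8)(1) = -1.5 cm/s
1–5 s: ½(-8 + -10)(4) = -36 cm/s
5–11 s: ½(-10 + 7)(6) = -9 cm/s
Δv = -46.5 cm/s, so v(11) = -7 + (-46.5) = -53.5 cm/s.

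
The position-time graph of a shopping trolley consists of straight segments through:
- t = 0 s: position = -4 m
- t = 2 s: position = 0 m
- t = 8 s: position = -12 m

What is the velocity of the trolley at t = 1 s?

2 m/s

Velocity is the slope of the x-t graph on 0–2 s: (0 − -4)/(2 − 0) = 2 m/s.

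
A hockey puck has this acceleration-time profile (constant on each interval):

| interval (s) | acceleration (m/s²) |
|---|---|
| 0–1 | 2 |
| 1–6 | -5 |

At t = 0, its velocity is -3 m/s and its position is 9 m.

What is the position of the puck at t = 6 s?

-60.5 m

On each constant-a segment, Δv = aΔt and Δx = v₀Δt + ½aΔt²; chain segment to segment.
0–1 s: v starts -3 m/s; Δx = -3·1 + ½·2·1² = -2 m; v ends -1 m/s.
1–6 s: v starts -1 m/s; Δx = -1·5 + ½·-5·5² = -67.5 m; v ends -26 m/s.
x(6) = 9 + Σ Δx = -60.5 m.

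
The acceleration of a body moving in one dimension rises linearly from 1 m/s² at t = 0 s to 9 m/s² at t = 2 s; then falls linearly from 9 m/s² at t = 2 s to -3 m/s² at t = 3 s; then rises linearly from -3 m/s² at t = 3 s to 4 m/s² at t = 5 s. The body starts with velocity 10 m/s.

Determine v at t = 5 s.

24 m/s

Δv equals the area under the a-t graph; then v = v₀ + Δv.
0–2 s: ½(1 + 9)(2) = 10 m/s
2–3 s: ½(9 + -3)(1) = 3 m/s
3–5 s: ½(-3 + 4)(2) = 1 m/s
Δv = 14 m/s, so v(5) = 10 + (14) = 24 m/s.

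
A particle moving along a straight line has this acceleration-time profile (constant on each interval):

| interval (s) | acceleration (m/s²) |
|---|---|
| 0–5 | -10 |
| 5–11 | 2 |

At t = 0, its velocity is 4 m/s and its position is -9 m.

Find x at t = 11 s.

On each constant-a segment, Δv = aΔt and Δx = v₀Δt + ½aΔt²; chain segment to segment.
0–5 s: v starts 4 m/s; Δx = 4·5 + ½·-10·5² = -105 m; v ends -46 m/s.
5–11 s: v starts -46 m/s; Δx = -46·6 + ½·2·6² = -240 m; v ends -34 m/s.
x(11) = -9 + Σ Δx = -354 m.

-354 m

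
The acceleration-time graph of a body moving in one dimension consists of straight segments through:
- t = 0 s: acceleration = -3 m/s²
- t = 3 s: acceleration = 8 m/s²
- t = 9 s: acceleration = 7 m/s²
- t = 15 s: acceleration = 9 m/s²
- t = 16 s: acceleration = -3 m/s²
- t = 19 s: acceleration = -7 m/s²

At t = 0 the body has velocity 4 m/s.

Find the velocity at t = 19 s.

Δv equals the area under the a-t graph; then v = v₀ + Δv.
0–3 s: ½(-3 + 8)(3) = 7.5 m/s
3–9 s: ½(8 + 7)(6) = 45 m/s
9–15 s: ½(7 + 9)(6) = 48 m/s
15–16 s: ½(9 + -3)(1) = 3 m/s
16–19 s: ½(-3 + -7)(3) = -15 m/s
Δv = 88.5 m/s, so v(19) = 4 + (88.5) = 92.5 m/s.

92.5 m/s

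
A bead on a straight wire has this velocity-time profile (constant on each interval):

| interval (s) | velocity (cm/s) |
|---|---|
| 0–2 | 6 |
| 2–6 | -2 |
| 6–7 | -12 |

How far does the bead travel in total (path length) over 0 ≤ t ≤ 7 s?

32 cm

Distance (not displacement) is the total path length: add the absolute areas under v-t.
0–2 s: |6| × 2 = 12 cm
2–6 s: |-2| × 4 = 8 cm
6–7 s: |-12| × 1 = 12 cm
Total distance = 32 cm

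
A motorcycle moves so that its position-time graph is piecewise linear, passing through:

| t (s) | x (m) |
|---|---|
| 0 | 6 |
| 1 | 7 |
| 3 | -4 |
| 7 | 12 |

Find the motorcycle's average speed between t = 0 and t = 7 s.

Average speed = (total path length)/(elapsed time); on a piecewise-linear x-t graph the path length is Σ|Δx|.
0–1 s: |Δx| = |7 − 6| = 1 m
1–3 s: |Δx| = |-4 − 7| = 11 m
3–7 s: |Δx| = |12 − -4| = 16 m
Total path = 28 m; average speed = 28/7 = 4 m/s.

4 m/s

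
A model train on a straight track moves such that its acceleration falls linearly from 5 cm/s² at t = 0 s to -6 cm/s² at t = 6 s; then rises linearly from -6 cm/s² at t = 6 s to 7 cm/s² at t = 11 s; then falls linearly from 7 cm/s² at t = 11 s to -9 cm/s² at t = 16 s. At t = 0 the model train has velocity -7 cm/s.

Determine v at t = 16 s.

-12.5 cm/s

Δv equals the area under the a-t graph; then v = v₀ + Δv.
0–6 s: ½(5 + -6)(6) = -3 cm/s
6–11 s: ½(-6 + 7)(5) = 2.5 cm/s
11–16 s: ½(7 + -9)(5) = -5 cm/s
Δv = -5.5 cm/s, so v(16) = -7 + (-5.5) = -12.5 cm/s.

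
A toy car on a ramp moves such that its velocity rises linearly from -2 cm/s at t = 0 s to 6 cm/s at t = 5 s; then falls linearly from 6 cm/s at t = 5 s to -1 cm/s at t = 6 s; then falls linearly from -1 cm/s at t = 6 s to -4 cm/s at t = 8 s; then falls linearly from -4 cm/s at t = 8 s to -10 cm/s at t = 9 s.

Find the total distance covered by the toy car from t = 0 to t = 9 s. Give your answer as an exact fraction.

Total distance travelled is ∫|v| dt — sum the magnitudes of each area piece.
0–5 s: v = 0 at t = 1.25 s; triangle areas 1.25 + 11.25 = 12.5 cm
5–6 s: v = 0 at t = 41/7 s; triangle areas 18/7 + 1/14 = 37/14 cm
6–8 s: |½(-1 + -4)(2)| = 5 cm
8–9 s: |½(-4 + -10)(1)| = 7 cm
Total distance = 190/7 cm

190/7 cm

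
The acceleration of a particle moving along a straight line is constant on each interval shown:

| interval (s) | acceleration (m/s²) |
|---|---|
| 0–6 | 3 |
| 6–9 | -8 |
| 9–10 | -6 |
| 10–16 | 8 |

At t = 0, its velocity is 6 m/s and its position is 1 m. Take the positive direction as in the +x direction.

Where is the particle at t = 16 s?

On each constant-a segment, Δv = aΔt and Δx = v₀Δt + ½aΔt²; chain segment to segment.
0–6 s: v starts 6 m/s; Δx = 6·6 + ½·3·6² = 90 m; v ends 24 m/s.
6–9 s: v starts 24 m/s; Δx = 24·3 + ½·-8·3² = 36 m; v ends 0 m/s.
9–10 s: v starts 0 m/s; Δx = 0·1 + ½·-6·1² = -3 m; v ends -6 m/s.
10–16 s: v starts -6 m/s; Δx = -6·6 + ½·8·6² = 108 m; v ends 42 m/s.
x(16) = 1 + Σ Δx = 232 m.

232 m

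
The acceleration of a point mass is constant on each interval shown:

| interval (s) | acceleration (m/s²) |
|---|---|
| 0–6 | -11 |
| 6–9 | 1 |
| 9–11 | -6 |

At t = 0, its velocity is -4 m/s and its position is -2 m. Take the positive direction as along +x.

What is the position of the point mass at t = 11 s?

-575.5 m

On each constant-a segment, Δv = aΔt and Δx = v₀Δt + ½aΔt²; chain segment to segment.
0–6 s: v starts -4 m/s; Δx = -4·6 + ½·-11·6² = -222 m; v ends -70 m/s.
6–9 s: v starts -70 m/s; Δx = -70·3 + ½·1·3² = -205.5 m; v ends -67 m/s.
9–11 s: v starts -67 m/s; Δx = -67·2 + ½·-6·2² = -146 m; v ends -79 m/s.
x(11) = -2 + Σ Δx = -575.5 m.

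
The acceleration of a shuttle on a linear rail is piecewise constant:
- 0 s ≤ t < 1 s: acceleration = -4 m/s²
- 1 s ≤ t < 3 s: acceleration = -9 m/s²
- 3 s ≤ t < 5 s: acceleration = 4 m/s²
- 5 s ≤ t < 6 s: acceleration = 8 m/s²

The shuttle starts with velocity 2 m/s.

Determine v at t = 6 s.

-4 m/s

Δv equals the area under the a-t graph; then v = v₀ + Δv.
0–1 s: -4 × 1 = -4 m/s
1–3 s: -9 × 2 = -18 m/s
3–5 s: 4 × 2 = 8 m/s
5–6 s: 8 × 1 = 8 m/s
Δv = -6 m/s, so v(6) = 2 + (-6) = -4 m/s.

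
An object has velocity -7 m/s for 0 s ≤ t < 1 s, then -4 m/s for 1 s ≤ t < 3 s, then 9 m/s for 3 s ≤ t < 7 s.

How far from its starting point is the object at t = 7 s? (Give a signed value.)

Net displacement equals the area under the velocity-time graph (areas below the axis count negative).
0–1 s: -7 × 1 = -7 m
1–3 s: -4 × 2 = -8 m
3–7 s: 9 × 4 = 36 m
Net displacement = 21 m

21 m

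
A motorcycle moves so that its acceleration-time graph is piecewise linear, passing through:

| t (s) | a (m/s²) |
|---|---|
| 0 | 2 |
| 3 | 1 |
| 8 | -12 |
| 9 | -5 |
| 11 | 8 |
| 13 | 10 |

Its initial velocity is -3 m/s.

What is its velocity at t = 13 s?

-13.5 m/s

Δv equals the area under the a-t graph; then v = v₀ + Δv.
0–3 s: ½(2 + 1)(3) = 4.5 m/s
3–8 s: ½(1 + -12)(5) = -27.5 m/s
8–9 s: ½(-12 + -5)(1) = -8.5 m/s
9–11 s: ½(-5 + 8)(2) = 3 m/s
11–13 s: ½(8 + 10)(2) = 18 m/s
Δv = -10.5 m/s, so v(13) = -3 + (-10.5) = -13.5 m/s.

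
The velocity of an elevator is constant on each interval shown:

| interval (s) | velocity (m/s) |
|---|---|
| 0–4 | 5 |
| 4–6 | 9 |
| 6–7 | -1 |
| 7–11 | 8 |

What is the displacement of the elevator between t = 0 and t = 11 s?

69 m

Displacement is the signed area under the v-t curve.
0–4 s: 5 × 4 = 20 m
4–6 s: 9 × 2 = 18 m
6–7 s: -1 × 1 = -1 m
7–11 s: 8 × 4 = 32 m
Net displacement = 69 m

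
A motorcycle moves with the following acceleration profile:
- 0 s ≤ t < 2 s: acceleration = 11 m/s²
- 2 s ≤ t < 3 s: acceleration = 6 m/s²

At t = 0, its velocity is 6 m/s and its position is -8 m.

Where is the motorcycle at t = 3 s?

On each constant-a segment, Δv = aΔt and Δx = v₀Δt + ½aΔt²; chain segment to segment.
0–2 s: v starts 6 m/s; Δx = 6·2 + ½·11·2² = 34 m; v ends 28 m/s.
2–3 s: v starts 28 m/s; Δx = 28·1 + ½·6·1² = 31 m; v ends 34 m/s.
x(3) = -8 + Σ Δx = 57 m.

57 m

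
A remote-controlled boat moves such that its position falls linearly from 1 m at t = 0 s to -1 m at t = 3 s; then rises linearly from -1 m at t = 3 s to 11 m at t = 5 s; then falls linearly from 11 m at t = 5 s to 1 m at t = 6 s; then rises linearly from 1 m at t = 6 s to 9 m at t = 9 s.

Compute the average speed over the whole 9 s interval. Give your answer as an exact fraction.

Average speed = (total path length)/(elapsed time); on a piecewise-linear x-t graph the path length is Σ|Δx|.
0–3 s: |Δx| = |-1 − 1| = 2 m
3–5 s: |Δx| = |11 − -1| = 12 m
5–6 s: |Δx| = |1 − 11| = 10 m
6–9 s: |Δx| = |9 − 1| = 8 m
Total path = 32 m; average speed = 32/9 = 32/9 m/s.

32/9 m/s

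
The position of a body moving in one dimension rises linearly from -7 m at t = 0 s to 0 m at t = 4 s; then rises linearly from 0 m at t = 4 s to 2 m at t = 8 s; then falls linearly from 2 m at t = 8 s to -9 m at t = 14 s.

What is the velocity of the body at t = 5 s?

0.5 m/s

Velocity is the slope of the x-t graph on 4–8 s: (2 − 0)/(8 − 4) = 0.5 m/s.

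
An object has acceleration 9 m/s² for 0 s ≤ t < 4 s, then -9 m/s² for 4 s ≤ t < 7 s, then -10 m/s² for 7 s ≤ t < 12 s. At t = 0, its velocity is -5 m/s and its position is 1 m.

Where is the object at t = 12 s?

0.5 m

On each constant-a segment, Δv = aΔt and Δx = v₀Δt + ½aΔt²; chain segment to segment.
0–4 s: v starts -5 m/s; Δx = -5·4 + ½·9·4² = 52 m; v ends 31 m/s.
4–7 s: v starts 31 m/s; Δx = 31·3 + ½·-9·3² = 52.5 m; v ends 4 m/s.
7–12 s: v starts 4 m/s; Δx = 4·5 + ½·-10·5² = -105 m; v ends -46 m/s.
x(12) = 1 + Σ Δx = 0.5 m.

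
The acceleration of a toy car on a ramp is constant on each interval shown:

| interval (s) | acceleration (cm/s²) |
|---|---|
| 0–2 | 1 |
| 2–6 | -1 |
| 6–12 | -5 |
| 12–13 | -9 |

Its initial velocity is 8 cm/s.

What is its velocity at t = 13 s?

-33 cm/s

Δv equals the area under the a-t graph; then v = v₀ + Δv.
0–2 s: 1 × 2 = 2 cm/s
2–6 s: -1 × 4 = -4 cm/s
6–12 s: -5 × 6 = -30 cm/s
12–13 s: -9 × 1 = -9 cm/s
Δv = -41 cm/s, so v(13) = 8 + (-41) = -33 cm/s.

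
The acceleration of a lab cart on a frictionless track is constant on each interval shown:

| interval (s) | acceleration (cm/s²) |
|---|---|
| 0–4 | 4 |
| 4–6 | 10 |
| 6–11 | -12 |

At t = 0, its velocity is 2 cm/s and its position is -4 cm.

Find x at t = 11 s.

132 cm

On each constant-a segment, Δv = aΔt and Δx = v₀Δt + ½aΔt²; chain segment to segment.
0–4 s: v starts 2 cm/s; Δx = 2·4 + ½·4·4² = 40 cm; v ends 18 cm/s.
4–6 s: v starts 18 cm/s; Δx = 18·2 + ½·10·2² = 56 cm; v ends 38 cm/s.
6–11 s: v starts 38 cm/s; Δx = 38·5 + ½·-12·5² = 40 cm; v ends -22 cm/s.
x(11) = -4 + Σ Δx = 132 cm.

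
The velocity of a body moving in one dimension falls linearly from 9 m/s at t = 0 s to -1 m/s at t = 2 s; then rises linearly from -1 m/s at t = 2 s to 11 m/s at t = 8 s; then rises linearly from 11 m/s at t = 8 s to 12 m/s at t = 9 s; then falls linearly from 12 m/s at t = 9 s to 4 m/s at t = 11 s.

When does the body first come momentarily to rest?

t = 1.8 s

v changes sign on 0–2 s (from 9 to -1); the graph is linear there, so v = 0 at t = 0 + (-9)·(2 − 0)/(-1 − 9) = 1.8 s.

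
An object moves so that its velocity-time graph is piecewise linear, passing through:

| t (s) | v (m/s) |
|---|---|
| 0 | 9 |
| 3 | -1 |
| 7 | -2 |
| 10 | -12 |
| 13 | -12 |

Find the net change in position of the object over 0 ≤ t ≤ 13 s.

-51 m

Net displacement equals the area under the velocity-time graph (areas below the axis count negative).
0–3 s: ½(9 + -1)(3) = 12 m
3–7 s: ½(-1 + -2)(4) = -6 m
7–10 s: ½(-2 + -12)(3) = -21 m
10–13 s: -12 × 3 = -36 m
Net displacement = -51 m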